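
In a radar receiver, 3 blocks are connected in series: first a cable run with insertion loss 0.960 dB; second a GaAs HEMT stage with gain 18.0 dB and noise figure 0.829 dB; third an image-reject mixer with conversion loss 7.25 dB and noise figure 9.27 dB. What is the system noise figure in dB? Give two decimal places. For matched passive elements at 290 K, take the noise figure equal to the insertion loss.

Convert to linear (a loss of L dB is a gain of −L dB): F_i = 10^(NF_i/10), G_i = 10^(G_i,dB/10)
  Stage 1: F_1 = 10^(0.960/10) = 1.247, G_1 = 10^(−0.960/10) = 0.8017
  Stage 2: F_2 = 10^(0.829/10) = 1.210, G_2 = 10^(18.0/10) = 63.10
  Stage 3: F_3 = 10^(9.27/10) = 8.453, G_3 = 10^(−7.25/10) = 0.1884
Friis cascade:
  F = 1.247 + (1.210 − 1)/0.8017 + (8.453 − 1)/50.58 = 1.657
NF = 10 log₁₀(1.657) = 2.19 dB

2.19 dB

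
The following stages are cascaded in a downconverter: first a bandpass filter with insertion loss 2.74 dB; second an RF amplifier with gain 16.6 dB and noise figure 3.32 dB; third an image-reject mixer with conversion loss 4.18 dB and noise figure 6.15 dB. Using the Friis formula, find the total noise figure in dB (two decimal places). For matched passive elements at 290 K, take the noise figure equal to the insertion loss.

6.20 dB

Convert to linear (a loss of L dB is a gain of −L dB): F_i = 10^(NF_i/10), G_i = 10^(G_i,dB/10)
  Stage 1: F_1 = 10^(2.74/10) = 1.879, G_1 = 10^(−2.74/10) = 0.5321
  Stage 2: F_2 = 10^(3.32/10) = 2.148, G_2 = 10^(16.6/10) = 45.71
  Stage 3: F_3 = 10^(6.15/10) = 4.121, G_3 = 10^(−4.18/10) = 0.3819
Friis cascade:
  F = 1.879 + (2.148 − 1)/0.5321 + (4.121 − 1)/24.32 = 4.165
NF = 10 log₁₀(4.165) = 6.20 dB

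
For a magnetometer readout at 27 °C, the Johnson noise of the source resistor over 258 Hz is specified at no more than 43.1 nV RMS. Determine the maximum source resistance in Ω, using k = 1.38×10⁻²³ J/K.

435 Ω

T = 27 °C + 273.15 = 300.15 K
Johnson–Nyquist: V_n = √(4kTRB) ⇒ R = V_n² / (4kTB)
4kTB = 4 × 1.38×10⁻²³ × 300.15 × 2.58×10² = 4.27×10⁻¹⁸
R = (4.31×10⁻⁸)² / 4.27×10⁻¹⁸ = 4.35×10² Ω = 435 Ω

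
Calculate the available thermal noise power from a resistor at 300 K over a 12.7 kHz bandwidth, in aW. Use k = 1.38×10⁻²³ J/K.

52.6 aW

P_n = kTB = 1.38×10⁻²³ × 300 × 1.27×10⁴ = 5.26×10⁻¹⁷ W = 52.6 aW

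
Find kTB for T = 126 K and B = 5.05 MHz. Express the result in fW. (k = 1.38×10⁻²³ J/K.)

8.78 fW

P_n = kTB = 1.38×10⁻²³ × 126 × 5.05×10⁶ = 8.78×10⁻¹⁵ W = 8.78 fW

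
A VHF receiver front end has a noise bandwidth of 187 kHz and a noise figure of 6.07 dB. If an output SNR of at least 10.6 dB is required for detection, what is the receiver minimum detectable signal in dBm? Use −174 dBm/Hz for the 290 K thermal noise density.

Sensitivity = −174 + 10 log₁₀(B) + NF + SNR_min
= −174 + 52.72 + 6.07 + 10.6
= −104.61 dBm → −104.6 dBm

−104.6 dBm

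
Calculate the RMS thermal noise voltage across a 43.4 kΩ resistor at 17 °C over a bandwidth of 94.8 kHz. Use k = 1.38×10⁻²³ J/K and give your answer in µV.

T = 17 °C + 273.15 = 290.15 K
V_n = √(4kTRB)
4kTRB = 4 × 1.38×10⁻²³ × 290.15 × 4.34×10⁴ × 9.48×10⁴ = 6.59×10⁻¹¹ V²
V_n = √(6.59×10⁻¹¹) = 8.12×10⁻⁶ V = 8.12 µV

8.12 µV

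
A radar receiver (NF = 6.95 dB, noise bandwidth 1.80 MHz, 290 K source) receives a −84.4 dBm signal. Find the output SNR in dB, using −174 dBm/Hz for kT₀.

20.1 dB

Noise floor: N = −174 + 10 log₁₀(B) + NF
10 log₁₀(1.80×10⁶) = 62.55 dB
N = −174 + 62.55 + 6.95 = −104.50 dBm
SNR = P_sig − N = −84.4 − (−104.50) = 20.10 dB → 20.1 dB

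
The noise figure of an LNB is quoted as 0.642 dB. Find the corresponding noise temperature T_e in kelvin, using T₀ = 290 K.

F = 10^(0.642/10) = 1.15931
T_e = (F − 1)·T₀ = (1.15931 − 1) × 290 = 46.2 K

46.2 K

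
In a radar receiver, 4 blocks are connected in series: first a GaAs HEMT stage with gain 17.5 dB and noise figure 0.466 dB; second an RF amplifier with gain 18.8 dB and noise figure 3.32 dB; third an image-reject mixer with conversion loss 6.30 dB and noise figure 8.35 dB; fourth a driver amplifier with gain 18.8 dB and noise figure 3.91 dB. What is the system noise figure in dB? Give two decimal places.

0.56 dB

Convert to linear (a loss of L dB is a gain of −L dB): F_i = 10^(NF_i/10), G_i = 10^(G_i,dB/10)
  Stage 1: F_1 = 10^(0.466/10) = 1.113, G_1 = 10^(17.5/10) = 56.23
  Stage 2: F_2 = 10^(3.32/10) = 2.148, G_2 = 10^(18.8/10) = 75.86
  Stage 3: F_3 = 10^(8.35/10) = 6.839, G_3 = 10^(−6.30/10) = 0.2344
  Stage 4: F_4 = 10^(3.91/10) = 2.460, G_4 = 10^(18.8/10) = 75.86
Friis cascade:
  F = 1.113 + (2.148 − 1)/56.23 + (6.839 − 1)/4266 + (2.460 − 1)/1000 = 1.137
NF = 10 log₁₀(1.137) = 0.56 dB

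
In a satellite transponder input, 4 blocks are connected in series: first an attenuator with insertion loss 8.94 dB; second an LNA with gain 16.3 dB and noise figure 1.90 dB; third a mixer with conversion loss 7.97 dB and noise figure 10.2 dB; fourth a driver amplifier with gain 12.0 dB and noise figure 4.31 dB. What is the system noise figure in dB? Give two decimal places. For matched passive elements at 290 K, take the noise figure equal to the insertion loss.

11.99 dB

Convert to linear (a loss of L dB is a gain of −L dB): F_i = 10^(NF_i/10), G_i = 10^(G_i,dB/10)
  Stage 1: F_1 = 10^(8.94/10) = 7.834, G_1 = 10^(−8.94/10) = 0.1276
  Stage 2: F_2 = 10^(1.90/10) = 1.549, G_2 = 10^(16.3/10) = 42.66
  Stage 3: F_3 = 10^(10.2/10) = 10.47, G_3 = 10^(−7.97/10) = 0.1596
  Stage 4: F_4 = 10^(4.31/10) = 2.698, G_4 = 10^(12.0/10) = 15.85
Friis cascade:
  F = 7.834 + (1.549 − 1)/0.1276 + (10.47 − 1)/5.445 + (2.698 − 1)/0.8690 = 15.83
NF = 10 log₁₀(15.83) = 11.99 dB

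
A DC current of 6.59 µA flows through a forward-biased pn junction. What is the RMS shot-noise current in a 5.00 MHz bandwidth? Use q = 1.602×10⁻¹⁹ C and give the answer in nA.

3.25 nA

I_n = √(2qI·B)
2qI·B = 2 × 1.602×10⁻¹⁹ × 6.59×10⁻⁶ × 5.00×10⁶ = 1.06×10⁻¹⁷ A²
I_n = √(1.06×10⁻¹⁷) = 3.25×10⁻⁹ A = 3.25 nA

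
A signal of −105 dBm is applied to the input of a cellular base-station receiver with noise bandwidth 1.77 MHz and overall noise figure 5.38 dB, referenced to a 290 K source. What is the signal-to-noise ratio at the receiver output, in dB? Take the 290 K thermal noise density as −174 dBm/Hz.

1.1 dB

Noise floor: N = −174 + 10 log₁₀(B) + NF
10 log₁₀(1.77×10⁶) = 62.48 dB
N = −174 + 62.48 + 5.38 = −106.14 dBm
SNR = P_sig − N = −105 − (−106.14) = 1.14 dB → 1.1 dB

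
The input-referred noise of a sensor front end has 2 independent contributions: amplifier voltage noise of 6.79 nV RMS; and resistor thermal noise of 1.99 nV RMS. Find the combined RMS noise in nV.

7.08 nV

Uncorrelated sources add in power (mean-square): V_tot = √(ΣV_i²)
V_tot = √[(6.79×10⁻⁹)² + (1.99×10⁻⁹)²] = 7.08×10⁻⁹ V = 7.08 nV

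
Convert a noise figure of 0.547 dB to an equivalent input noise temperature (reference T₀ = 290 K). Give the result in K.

F = 10^(0.547/10) = 1.13423
T_e = (F − 1)·T₀ = (1.13423 − 1) × 290 = 38.9 K

38.9 K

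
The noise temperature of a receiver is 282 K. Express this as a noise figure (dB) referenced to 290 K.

2.95 dB

F = 1 + T_e/T₀ = 1 + 282/290 = 1.97241
NF = 10 log₁₀(1.97241) = 2.95 dB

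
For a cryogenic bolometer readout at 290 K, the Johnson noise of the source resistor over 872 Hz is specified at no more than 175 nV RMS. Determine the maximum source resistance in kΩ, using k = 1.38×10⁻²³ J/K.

Johnson–Nyquist: V_n = √(4kTRB) ⇒ R = V_n² / (4kTB)
4kTB = 4 × 1.38×10⁻²³ × 290 × 8.72×10² = 1.40×10⁻¹⁷
R = (1.75×10⁻⁷)² / 1.40×10⁻¹⁷ = 2.19×10³ Ω = 2.19 kΩ

2.19 kΩ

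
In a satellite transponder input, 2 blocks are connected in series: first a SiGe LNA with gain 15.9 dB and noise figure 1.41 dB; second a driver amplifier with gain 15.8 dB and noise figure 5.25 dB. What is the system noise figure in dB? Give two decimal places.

Convert to linear (a loss of L dB is a gain of −L dB): F_i = 10^(NF_i/10), G_i = 10^(G_i,dB/10)
  Stage 1: F_1 = 10^(1.41/10) = 1.384, G_1 = 10^(15.9/10) = 38.90
  Stage 2: F_2 = 10^(5.25/10) = 3.350, G_2 = 10^(15.8/10) = 38.02
Friis cascade:
  F = 1.384 + (3.350 − 1)/38.90 = 1.444
NF = 10 log₁₀(1.444) = 1.60 dB

1.60 dB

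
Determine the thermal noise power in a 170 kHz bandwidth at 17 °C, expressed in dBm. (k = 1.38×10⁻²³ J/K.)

−121.7 dBm

T = 17 °C + 273.15 = 290.15 K
P_n = kTB = 1.38×10⁻²³ × 290.15 × 1.70×10⁵ = 6.81×10⁻¹⁶ W
In dBm: 10 log₁₀(6.81×10⁻¹⁶ / 10⁻³) = −121.7 dBm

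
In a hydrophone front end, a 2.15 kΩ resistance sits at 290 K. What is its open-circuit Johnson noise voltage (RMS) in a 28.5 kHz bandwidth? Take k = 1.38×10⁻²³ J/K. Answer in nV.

990 nV

V_n = √(4kTRB)
4kTRB = 4 × 1.38×10⁻²³ × 290 × 2.15×10³ × 2.85×10⁴ = 9.81×10⁻¹³ V²
V_n = √(9.81×10⁻¹³) = 9.90×10⁻⁷ V = 990 nV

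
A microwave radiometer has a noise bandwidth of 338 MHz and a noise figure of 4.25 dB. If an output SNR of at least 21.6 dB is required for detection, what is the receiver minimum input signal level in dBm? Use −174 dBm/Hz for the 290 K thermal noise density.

−62.9 dBm

Sensitivity = −174 + 10 log₁₀(B) + NF + SNR_min
= −174 + 85.29 + 4.25 + 21.6
= −62.86 dBm → −62.9 dBm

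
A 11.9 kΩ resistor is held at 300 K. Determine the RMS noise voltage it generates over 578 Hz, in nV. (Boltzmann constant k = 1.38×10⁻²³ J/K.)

337 nV

V_n = √(4kTRB)
4kTRB = 4 × 1.38×10⁻²³ × 300 × 1.19×10⁴ × 5.78×10² = 1.14×10⁻¹³ V²
V_n = √(1.14×10⁻¹³) = 3.37×10⁻⁷ V = 337 nV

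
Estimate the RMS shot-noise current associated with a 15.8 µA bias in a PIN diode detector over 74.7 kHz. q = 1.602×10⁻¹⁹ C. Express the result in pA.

615 pA

I_n = √(2qI·B)
2qI·B = 2 × 1.602×10⁻¹⁹ × 1.58×10⁻⁵ × 7.47×10⁴ = 3.78×10⁻¹⁹ A²
I_n = √(3.78×10⁻¹⁹) = 6.15×10⁻¹⁰ A = 615 pA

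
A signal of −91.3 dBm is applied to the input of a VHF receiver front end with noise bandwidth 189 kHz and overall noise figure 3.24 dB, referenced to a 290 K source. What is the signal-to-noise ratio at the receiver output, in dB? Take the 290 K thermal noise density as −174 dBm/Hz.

Noise floor: N = −174 + 10 log₁₀(B) + NF
10 log₁₀(1.89×10⁵) = 52.76 dB
N = −174 + 52.76 + 3.24 = −118.00 dBm
SNR = P_sig − N = −91.3 − (−118.00) = 26.70 dB → 26.7 dB

26.7 dB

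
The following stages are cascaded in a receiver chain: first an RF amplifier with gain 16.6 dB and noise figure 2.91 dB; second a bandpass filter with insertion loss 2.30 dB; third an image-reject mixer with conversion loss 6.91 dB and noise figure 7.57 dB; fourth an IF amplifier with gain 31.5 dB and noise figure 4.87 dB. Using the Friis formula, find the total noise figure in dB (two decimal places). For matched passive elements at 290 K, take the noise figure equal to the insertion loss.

4.02 dB

Convert to linear (a loss of L dB is a gain of −L dB): F_i = 10^(NF_i/10), G_i = 10^(G_i,dB/10)
  Stage 1: F_1 = 10^(2.91/10) = 1.954, G_1 = 10^(16.6/10) = 45.71
  Stage 2: F_2 = 10^(2.30/10) = 1.698, G_2 = 10^(−2.30/10) = 0.5888
  Stage 3: F_3 = 10^(7.57/10) = 5.715, G_3 = 10^(−6.91/10) = 0.2037
  Stage 4: F_4 = 10^(4.87/10) = 3.069, G_4 = 10^(31.5/10) = 1413
Friis cascade:
  F = 1.954 + (1.698 − 1)/45.71 + (5.715 − 1)/26.92 + (3.069 − 1)/5.483 = 2.522
NF = 10 log₁₀(2.522) = 4.02 dB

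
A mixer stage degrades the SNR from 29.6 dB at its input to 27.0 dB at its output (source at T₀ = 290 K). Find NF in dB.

NF (dB) = SNR_in(dB) − SNR_out(dB) when the source is at T₀
NF = 29.6 − 27.0 = 2.6 dB

2.6 dB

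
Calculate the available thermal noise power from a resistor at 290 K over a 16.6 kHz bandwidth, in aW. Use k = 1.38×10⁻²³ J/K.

P_n = kTB = 1.38×10⁻²³ × 290 × 1.66×10⁴ = 6.64×10⁻¹⁷ W = 66.4 aW

66.4 aW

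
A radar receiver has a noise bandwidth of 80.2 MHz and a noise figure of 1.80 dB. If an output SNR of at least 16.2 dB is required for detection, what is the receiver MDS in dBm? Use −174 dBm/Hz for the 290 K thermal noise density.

Sensitivity = −174 + 10 log₁₀(B) + NF + SNR_min
= −174 + 79.04 + 1.80 + 16.2
= −76.96 dBm → −77.0 dBm

−77.0 dBm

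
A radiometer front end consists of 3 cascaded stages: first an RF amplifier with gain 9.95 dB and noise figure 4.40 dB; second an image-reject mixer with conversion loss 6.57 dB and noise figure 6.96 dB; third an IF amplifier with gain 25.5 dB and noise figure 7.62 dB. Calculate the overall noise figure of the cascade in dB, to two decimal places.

Convert to linear (a loss of L dB is a gain of −L dB): F_i = 10^(NF_i/10), G_i = 10^(G_i,dB/10)
  Stage 1: F_1 = 10^(4.40/10) = 2.754, G_1 = 10^(9.95/10) = 9.886
  Stage 2: F_2 = 10^(6.96/10) = 4.966, G_2 = 10^(−6.57/10) = 0.2203
  Stage 3: F_3 = 10^(7.62/10) = 5.781, G_3 = 10^(25.5/10) = 354.8
Friis cascade:
  F = 2.754 + (4.966 − 1)/9.886 + (5.781 − 1)/2.178 = 5.351
NF = 10 log₁₀(5.351) = 7.28 dB

7.28 dB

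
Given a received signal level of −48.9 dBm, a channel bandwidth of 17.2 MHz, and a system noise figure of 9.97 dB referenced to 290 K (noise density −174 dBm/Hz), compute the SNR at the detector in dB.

Noise floor: N = −174 + 10 log₁₀(B) + NF
10 log₁₀(1.72×10⁷) = 72.36 dB
N = −174 + 72.36 + 9.97 = −91.67 dBm
SNR = P_sig − N = −48.9 − (−91.67) = 42.77 dB → 42.8 dB

42.8 dB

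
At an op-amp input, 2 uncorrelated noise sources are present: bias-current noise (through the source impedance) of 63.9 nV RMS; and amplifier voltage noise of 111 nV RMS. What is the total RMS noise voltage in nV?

128 nV

Uncorrelated sources add in power (mean-square): V_tot = √(ΣV_i²)
V_tot = √[(6.39×10⁻⁸)² + (1.11×10⁻⁷)²] = 1.28×10⁻⁷ V = 128 nV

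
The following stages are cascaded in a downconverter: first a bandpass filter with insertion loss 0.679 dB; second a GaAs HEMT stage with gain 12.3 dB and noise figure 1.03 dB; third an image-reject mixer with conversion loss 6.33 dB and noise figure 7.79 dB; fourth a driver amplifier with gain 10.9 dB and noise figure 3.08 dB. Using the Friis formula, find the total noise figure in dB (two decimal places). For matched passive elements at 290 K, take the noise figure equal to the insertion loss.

3.29 dB

Convert to linear (a loss of L dB is a gain of −L dB): F_i = 10^(NF_i/10), G_i = 10^(G_i,dB/10)
  Stage 1: F_1 = 10^(0.679/10) = 1.169, G_1 = 10^(−0.679/10) = 0.8553
  Stage 2: F_2 = 10^(1.03/10) = 1.268, G_2 = 10^(12.3/10) = 16.98
  Stage 3: F_3 = 10^(7.79/10) = 6.012, G_3 = 10^(−6.33/10) = 0.2328
  Stage 4: F_4 = 10^(3.08/10) = 2.032, G_4 = 10^(10.9/10) = 12.30
Friis cascade:
  F = 1.169 + (1.268 − 1)/0.8553 + (6.012 − 1)/14.52 + (2.032 − 1)/3.381 = 2.133
NF = 10 log₁₀(2.133) = 3.29 dB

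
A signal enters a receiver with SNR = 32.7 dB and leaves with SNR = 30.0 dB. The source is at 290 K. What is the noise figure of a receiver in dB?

NF (dB) = SNR_in(dB) − SNR_out(dB) when the source is at T₀
NF = 32.7 − 30.0 = 2.7 dB

2.7 dB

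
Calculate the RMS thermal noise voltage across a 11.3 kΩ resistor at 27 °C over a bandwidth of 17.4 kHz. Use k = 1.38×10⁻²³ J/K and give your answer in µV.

1.80 µV

T = 27 °C + 273.15 = 300.15 K
V_n = √(4kTRB)
4kTRB = 4 × 1.38×10⁻²³ × 300.15 × 1.13×10⁴ × 1.74×10⁴ = 3.26×10⁻¹² V²
V_n = √(3.26×10⁻¹²) = 1.80×10⁻⁶ V = 1.80 µV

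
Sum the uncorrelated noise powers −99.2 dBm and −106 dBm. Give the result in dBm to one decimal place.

Convert to linear, add, convert back:
P₁ = 1.20×10⁻¹³ W, P₂ = 2.51×10⁻¹⁴ W
P_tot = 1.45×10⁻¹³ W → 10 log₁₀(P_tot / 10⁻³) = −98.4 dBm

−98.4 dBm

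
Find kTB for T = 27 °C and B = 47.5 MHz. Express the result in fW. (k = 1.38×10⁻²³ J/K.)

197 fW

T = 27 °C + 273.15 = 300.15 K
P_n = kTB = 1.38×10⁻²³ × 300.15 × 4.75×10⁷ = 1.97×10⁻¹³ W = 197 fW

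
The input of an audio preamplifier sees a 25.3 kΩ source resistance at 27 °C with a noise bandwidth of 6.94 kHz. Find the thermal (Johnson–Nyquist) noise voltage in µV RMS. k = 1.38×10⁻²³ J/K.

1.71 µV

T = 27 °C + 273.15 = 300.15 K
V_n = √(4kTRB)
4kTRB = 4 × 1.38×10⁻²³ × 300.15 × 2.53×10⁴ × 6.94×10³ = 2.91×10⁻¹² V²
V_n = √(2.91×10⁻¹²) = 1.71×10⁻⁶ V = 1.71 µV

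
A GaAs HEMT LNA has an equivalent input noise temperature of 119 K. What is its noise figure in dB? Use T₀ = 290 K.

F = 1 + T_e/T₀ = 1 + 119/290 = 1.41034
NF = 10 log₁₀(1.41034) = 1.49 dB

1.49 dB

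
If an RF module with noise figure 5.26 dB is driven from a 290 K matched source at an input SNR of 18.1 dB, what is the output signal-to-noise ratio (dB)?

12.84 dB

By definition F = SNR_in/SNR_out, so in dB: SNR_out = SNR_in − NF
SNR_out = 18.1 − 5.26 = 12.84 dB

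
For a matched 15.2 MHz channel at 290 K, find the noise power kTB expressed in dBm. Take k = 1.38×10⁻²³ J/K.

−102.2 dBm

P_n = kTB = 1.38×10⁻²³ × 290 × 1.52×10⁷ = 6.08×10⁻¹⁴ W
In dBm: 10 log₁₀(6.08×10⁻¹⁴ / 10⁻³) = −102.2 dBm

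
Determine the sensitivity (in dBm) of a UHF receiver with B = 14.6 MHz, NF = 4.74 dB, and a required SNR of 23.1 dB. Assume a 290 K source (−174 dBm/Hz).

−74.5 dBm

Sensitivity = −174 + 10 log₁₀(B) + NF + SNR_min
= −174 + 71.64 + 4.74 + 23.1
= −74.52 dBm → −74.5 dBm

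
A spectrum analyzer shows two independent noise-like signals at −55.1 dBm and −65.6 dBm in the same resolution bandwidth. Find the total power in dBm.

Convert to linear, add, convert back:
P₁ = 3.09×10⁻⁹ W, P₂ = 2.75×10⁻¹⁰ W
P_tot = 3.37×10⁻⁹ W → 10 log₁₀(P_tot / 10⁻³) = −54.7 dBm

−54.7 dBm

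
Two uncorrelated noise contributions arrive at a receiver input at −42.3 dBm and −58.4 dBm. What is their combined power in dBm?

Convert to linear, add, convert back:
P₁ = 5.89×10⁻⁸ W, P₂ = 1.45×10⁻⁹ W
P_tot = 6.03×10⁻⁸ W → 10 log₁₀(P_tot / 10⁻³) = −42.2 dBm

−42.2 dBm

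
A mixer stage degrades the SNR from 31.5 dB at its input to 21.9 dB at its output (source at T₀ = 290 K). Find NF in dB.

NF (dB) = SNR_in(dB) − SNR_out(dB) when the source is at T₀
NF = 31.5 − 21.9 = 9.6 dB

9.6 dB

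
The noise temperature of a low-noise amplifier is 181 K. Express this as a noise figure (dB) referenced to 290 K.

F = 1 + T_e/T₀ = 1 + 181/290 = 1.62414
NF = 10 log₁₀(1.62414) = 2.11 dB

2.11 dB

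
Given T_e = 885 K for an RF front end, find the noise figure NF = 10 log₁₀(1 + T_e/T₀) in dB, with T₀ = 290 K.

F = 1 + T_e/T₀ = 1 + 885/290 = 4.05172
NF = 10 log₁₀(4.05172) = 6.08 dB

6.08 dB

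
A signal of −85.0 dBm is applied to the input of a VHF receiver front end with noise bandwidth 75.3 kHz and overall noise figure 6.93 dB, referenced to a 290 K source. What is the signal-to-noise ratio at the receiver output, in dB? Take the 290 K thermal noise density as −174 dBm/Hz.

33.3 dB

Noise floor: N = −174 + 10 log₁₀(B) + NF
10 log₁₀(7.53×10⁴) = 48.77 dB
N = −174 + 48.77 + 6.93 = −118.30 dBm
SNR = P_sig − N = −85.0 − (−118.30) = 33.30 dB → 33.3 dB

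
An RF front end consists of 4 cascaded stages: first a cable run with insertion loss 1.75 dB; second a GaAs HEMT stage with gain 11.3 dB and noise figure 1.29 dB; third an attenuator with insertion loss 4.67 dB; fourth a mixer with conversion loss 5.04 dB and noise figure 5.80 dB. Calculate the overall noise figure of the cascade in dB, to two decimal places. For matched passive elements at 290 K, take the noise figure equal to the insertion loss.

Convert to linear (a loss of L dB is a gain of −L dB): F_i = 10^(NF_i/10), G_i = 10^(G_i,dB/10)
  Stage 1: F_1 = 10^(1.75/10) = 1.496, G_1 = 10^(−1.75/10) = 0.6683
  Stage 2: F_2 = 10^(1.29/10) = 1.346, G_2 = 10^(11.3/10) = 13.49
  Stage 3: F_3 = 10^(4.67/10) = 2.931, G_3 = 10^(−4.67/10) = 0.3412
  Stage 4: F_4 = 10^(5.80/10) = 3.802, G_4 = 10^(−5.04/10) = 0.3133
Friis cascade:
  F = 1.496 + (1.346 − 1)/0.6683 + (2.931 − 1)/9.016 + (3.802 − 1)/3.076 = 3.139
NF = 10 log₁₀(3.139) = 4.97 dB

4.97 dB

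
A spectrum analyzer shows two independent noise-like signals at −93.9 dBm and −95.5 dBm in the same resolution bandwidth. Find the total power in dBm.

Convert to linear, add, convert back:
P₁ = 4.07×10⁻¹³ W, P₂ = 2.82×10⁻¹³ W
P_tot = 6.89×10⁻¹³ W → 10 log₁₀(P_tot / 10⁻³) = −91.6 dBm

−91.6 dBm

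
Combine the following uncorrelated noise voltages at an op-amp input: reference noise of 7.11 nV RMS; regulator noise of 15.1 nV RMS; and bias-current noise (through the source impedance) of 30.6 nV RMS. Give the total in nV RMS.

Uncorrelated sources add in power (mean-square): V_tot = √(ΣV_i²)
V_tot = √[(7.11×10⁻⁹)² + (1.51×10⁻⁸)² + (3.06×10⁻⁸)²] = 3.49×10⁻⁸ V = 34.9 nV

34.9 nV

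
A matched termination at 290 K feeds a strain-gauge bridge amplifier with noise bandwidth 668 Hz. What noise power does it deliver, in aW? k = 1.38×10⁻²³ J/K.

P_n = kTB = 1.38×10⁻²³ × 290 × 6.68×10² = 2.67×10⁻¹⁸ W = 2.67 aW

2.67 aW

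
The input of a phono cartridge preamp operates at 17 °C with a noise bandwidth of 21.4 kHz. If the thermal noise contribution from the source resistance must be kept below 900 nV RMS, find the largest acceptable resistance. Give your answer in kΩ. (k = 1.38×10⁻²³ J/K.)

2.36 kΩ

T = 17 °C + 273.15 = 290.15 K
Johnson–Nyquist: V_n = √(4kTRB) ⇒ R = V_n² / (4kTB)
4kTB = 4 × 1.38×10⁻²³ × 290.15 × 2.14×10⁴ = 3.43×10⁻¹⁶
R = (9.00×10⁻⁷)² / 3.43×10⁻¹⁶ = 2.36×10³ Ω = 2.36 kΩ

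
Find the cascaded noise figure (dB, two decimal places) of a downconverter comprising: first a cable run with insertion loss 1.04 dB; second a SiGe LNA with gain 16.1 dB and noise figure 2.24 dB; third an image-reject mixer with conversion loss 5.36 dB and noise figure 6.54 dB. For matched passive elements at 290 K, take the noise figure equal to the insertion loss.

3.50 dB

Convert to linear (a loss of L dB is a gain of −L dB): F_i = 10^(NF_i/10), G_i = 10^(G_i,dB/10)
  Stage 1: F_1 = 10^(1.04/10) = 1.271, G_1 = 10^(−1.04/10) = 0.7870
  Stage 2: F_2 = 10^(2.24/10) = 1.675, G_2 = 10^(16.1/10) = 40.74
  Stage 3: F_3 = 10^(6.54/10) = 4.508, G_3 = 10^(−5.36/10) = 0.2911
Friis cascade:
  F = 1.271 + (1.675 − 1)/0.7870 + (4.508 − 1)/32.06 = 2.238
NF = 10 log₁₀(2.238) = 3.50 dB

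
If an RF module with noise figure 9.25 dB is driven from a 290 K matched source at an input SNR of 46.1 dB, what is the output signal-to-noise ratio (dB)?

36.85 dB

By definition F = SNR_in/SNR_out, so in dB: SNR_out = SNR_in − NF
SNR_out = 46.1 − 9.25 = 36.85 dB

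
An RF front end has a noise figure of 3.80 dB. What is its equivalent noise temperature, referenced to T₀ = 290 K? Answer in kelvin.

F = 10^(3.80/10) = 2.39883
T_e = (F − 1)·T₀ = (2.39883 − 1) × 290 = 406 K

406 K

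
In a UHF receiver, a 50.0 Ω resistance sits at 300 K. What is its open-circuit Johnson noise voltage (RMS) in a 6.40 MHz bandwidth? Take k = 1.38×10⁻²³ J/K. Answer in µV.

V_n = √(4kTRB)
4kTRB = 4 × 1.38×10⁻²³ × 300 × 5.00×10¹ × 6.40×10⁶ = 5.30×10⁻¹² V²
V_n = √(5.30×10⁻¹²) = 2.30×10⁻⁶ V = 2.30 µV

2.30 µV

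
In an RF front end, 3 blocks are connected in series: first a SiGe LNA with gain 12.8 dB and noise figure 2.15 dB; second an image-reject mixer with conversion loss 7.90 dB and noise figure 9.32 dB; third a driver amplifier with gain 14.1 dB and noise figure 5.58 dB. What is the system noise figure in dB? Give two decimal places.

4.60 dB

Convert to linear (a loss of L dB is a gain of −L dB): F_i = 10^(NF_i/10), G_i = 10^(G_i,dB/10)
  Stage 1: F_1 = 10^(2.15/10) = 1.641, G_1 = 10^(12.8/10) = 19.05
  Stage 2: F_2 = 10^(9.32/10) = 8.551, G_2 = 10^(−7.90/10) = 0.1622
  Stage 3: F_3 = 10^(5.58/10) = 3.614, G_3 = 10^(14.1/10) = 25.70
Friis cascade:
  F = 1.641 + (8.551 − 1)/19.05 + (3.614 − 1)/3.090 = 2.883
NF = 10 log₁₀(2.883) = 4.60 dB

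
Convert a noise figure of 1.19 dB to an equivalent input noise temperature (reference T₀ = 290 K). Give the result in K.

F = 10^(1.19/10) = 1.31522
T_e = (F − 1)·T₀ = (1.31522 − 1) × 290 = 91.4 K

91.4 K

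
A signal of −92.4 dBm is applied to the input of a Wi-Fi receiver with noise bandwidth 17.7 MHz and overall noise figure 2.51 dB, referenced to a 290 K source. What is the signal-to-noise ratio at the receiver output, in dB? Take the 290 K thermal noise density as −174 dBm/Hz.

Noise floor: N = −174 + 10 log₁₀(B) + NF
10 log₁₀(1.77×10⁷) = 72.48 dB
N = −174 + 72.48 + 2.51 = −99.01 dBm
SNR = P_sig − N = −92.4 − (−99.01) = 6.61 dB → 6.6 dB

6.6 dB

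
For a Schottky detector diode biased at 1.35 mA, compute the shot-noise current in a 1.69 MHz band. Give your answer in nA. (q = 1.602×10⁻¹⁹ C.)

I_n = √(2qI·B)
2qI·B = 2 × 1.602×10⁻¹⁹ × 1.35×10⁻³ × 1.69×10⁶ = 7.31×10⁻¹⁶ A²
I_n = √(7.31×10⁻¹⁶) = 2.70×10⁻⁸ A = 27.0 nA

27.0 nA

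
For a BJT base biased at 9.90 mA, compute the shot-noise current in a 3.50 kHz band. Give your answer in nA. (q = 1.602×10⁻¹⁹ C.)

I_n = √(2qI·B)
2qI·B = 2 × 1.602×10⁻¹⁹ × 9.90×10⁻³ × 3.50×10³ = 1.11×10⁻¹⁷ A²
I_n = √(1.11×10⁻¹⁷) = 3.33×10⁻⁹ A = 3.33 nA

3.33 nA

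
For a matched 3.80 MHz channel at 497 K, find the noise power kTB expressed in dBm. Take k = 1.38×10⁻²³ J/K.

P_n = kTB = 1.38×10⁻²³ × 497 × 3.80×10⁶ = 2.61×10⁻¹⁴ W
In dBm: 10 log₁₀(2.61×10⁻¹⁴ / 10⁻³) = −105.8 dBm

−105.8 dBm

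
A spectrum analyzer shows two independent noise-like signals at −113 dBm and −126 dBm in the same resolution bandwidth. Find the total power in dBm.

−112.8 dBm

Convert to linear, add, convert back:
P₁ = 5.01×10⁻¹⁵ W, P₂ = 2.51×10⁻¹⁶ W
P_tot = 5.26×10⁻¹⁵ W → 10 log₁₀(P_tot / 10⁻³) = −112.8 dBm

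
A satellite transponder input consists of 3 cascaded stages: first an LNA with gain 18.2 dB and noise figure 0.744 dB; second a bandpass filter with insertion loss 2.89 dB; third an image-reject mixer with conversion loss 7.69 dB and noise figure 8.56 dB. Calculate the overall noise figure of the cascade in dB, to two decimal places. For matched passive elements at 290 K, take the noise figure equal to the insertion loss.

1.41 dB

Convert to linear (a loss of L dB is a gain of −L dB): F_i = 10^(NF_i/10), G_i = 10^(G_i,dB/10)
  Stage 1: F_1 = 10^(0.744/10) = 1.187, G_1 = 10^(18.2/10) = 66.07
  Stage 2: F_2 = 10^(2.89/10) = 1.945, G_2 = 10^(−2.89/10) = 0.5140
  Stage 3: F_3 = 10^(8.56/10) = 7.178, G_3 = 10^(−7.69/10) = 0.1702
Friis cascade:
  F = 1.187 + (1.945 − 1)/66.07 + (7.178 − 1)/33.96 = 1.383
NF = 10 log₁₀(1.383) = 1.41 dB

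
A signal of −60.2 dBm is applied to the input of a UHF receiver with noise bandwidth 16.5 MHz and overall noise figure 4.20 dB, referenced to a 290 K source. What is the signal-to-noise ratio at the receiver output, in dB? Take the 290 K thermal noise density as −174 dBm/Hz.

37.4 dB

Noise floor: N = −174 + 10 log₁₀(B) + NF
10 log₁₀(1.65×10⁷) = 72.17 dB
N = −174 + 72.17 + 4.20 = −97.63 dBm
SNR = P_sig − N = −60.2 − (−97.63) = 37.43 dB → 37.4 dB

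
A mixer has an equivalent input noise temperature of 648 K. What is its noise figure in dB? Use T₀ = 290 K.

F = 1 + T_e/T₀ = 1 + 648/290 = 3.23448
NF = 10 log₁₀(3.23448) = 5.10 dB

5.10 dB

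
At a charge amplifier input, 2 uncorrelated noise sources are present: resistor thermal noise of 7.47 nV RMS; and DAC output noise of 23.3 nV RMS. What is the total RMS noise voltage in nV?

24.5 nV

Uncorrelated sources add in power (mean-square): V_tot = √(ΣV_i²)
V_tot = √[(7.47×10⁻⁹)² + (2.33×10⁻⁸)²] = 2.45×10⁻⁸ V = 24.5 nV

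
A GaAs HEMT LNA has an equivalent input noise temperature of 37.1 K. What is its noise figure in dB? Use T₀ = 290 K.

F = 1 + T_e/T₀ = 1 + 37.1/290 = 1.12793
NF = 10 log₁₀(1.12793) = 0.523 dB

0.523 dB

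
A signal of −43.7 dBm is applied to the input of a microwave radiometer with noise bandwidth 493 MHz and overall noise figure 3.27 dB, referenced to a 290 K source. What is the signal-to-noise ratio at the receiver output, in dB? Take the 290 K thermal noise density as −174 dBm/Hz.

Noise floor: N = −174 + 10 log₁₀(B) + NF
10 log₁₀(4.93×10⁸) = 86.93 dB
N = −174 + 86.93 + 3.27 = −83.80 dBm
SNR = P_sig − N = −43.7 − (−83.80) = 40.10 dB → 40.1 dB

40.1 dB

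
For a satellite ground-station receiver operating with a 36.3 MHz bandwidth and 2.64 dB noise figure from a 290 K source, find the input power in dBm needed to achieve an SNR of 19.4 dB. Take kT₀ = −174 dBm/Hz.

−76.4 dBm

Sensitivity = −174 + 10 log₁₀(B) + NF + SNR_min
= −174 + 75.6 + 2.64 + 19.4
= −76.36 dBm → −76.4 dBm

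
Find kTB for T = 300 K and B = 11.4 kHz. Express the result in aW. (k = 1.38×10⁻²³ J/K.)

47.2 aW

P_n = kTB = 1.38×10⁻²³ × 300 × 1.14×10⁴ = 4.72×10⁻¹⁷ W = 47.2 aW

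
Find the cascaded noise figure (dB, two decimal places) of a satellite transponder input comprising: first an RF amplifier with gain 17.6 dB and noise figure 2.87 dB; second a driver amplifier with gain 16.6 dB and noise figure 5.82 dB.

Convert to linear (a loss of L dB is a gain of −L dB): F_i = 10^(NF_i/10), G_i = 10^(G_i,dB/10)
  Stage 1: F_1 = 10^(2.87/10) = 1.936, G_1 = 10^(17.6/10) = 57.54
  Stage 2: F_2 = 10^(5.82/10) = 3.819, G_2 = 10^(16.6/10) = 45.71
Friis cascade:
  F = 1.936 + (3.819 − 1)/57.54 = 1.985
NF = 10 log₁₀(1.985) = 2.98 dB

2.98 dB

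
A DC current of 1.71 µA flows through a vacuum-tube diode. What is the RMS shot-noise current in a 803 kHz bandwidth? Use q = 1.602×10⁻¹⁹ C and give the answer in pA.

I_n = √(2qI·B)
2qI·B = 2 × 1.602×10⁻¹⁹ × 1.71×10⁻⁶ × 8.03×10⁵ = 4.40×10⁻¹⁹ A²
I_n = √(4.40×10⁻¹⁹) = 6.63×10⁻¹⁰ A = 663 pA

663 pA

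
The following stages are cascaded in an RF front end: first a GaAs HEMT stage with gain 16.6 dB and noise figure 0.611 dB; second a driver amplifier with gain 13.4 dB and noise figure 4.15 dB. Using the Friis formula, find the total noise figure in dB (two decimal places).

0.74 dB

Convert to linear (a loss of L dB is a gain of −L dB): F_i = 10^(NF_i/10), G_i = 10^(G_i,dB/10)
  Stage 1: F_1 = 10^(0.611/10) = 1.151, G_1 = 10^(16.6/10) = 45.71
  Stage 2: F_2 = 10^(4.15/10) = 2.600, G_2 = 10^(13.4/10) = 21.88
Friis cascade:
  F = 1.151 + (2.600 − 1)/45.71 = 1.186
NF = 10 log₁₀(1.186) = 0.74 dB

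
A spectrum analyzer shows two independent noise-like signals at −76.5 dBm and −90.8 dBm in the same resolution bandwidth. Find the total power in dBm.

−76.3 dBm

Convert to linear, add, convert back:
P₁ = 2.24×10⁻¹¹ W, P₂ = 8.32×10⁻¹³ W
P_tot = 2.32×10⁻¹¹ W → 10 log₁₀(P_tot / 10⁻³) = −76.3 dBm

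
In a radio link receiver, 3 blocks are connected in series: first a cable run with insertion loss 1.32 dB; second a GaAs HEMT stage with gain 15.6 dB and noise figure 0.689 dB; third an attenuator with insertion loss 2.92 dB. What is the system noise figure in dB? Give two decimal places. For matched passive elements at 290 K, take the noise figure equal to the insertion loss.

2.11 dB

Convert to linear (a loss of L dB is a gain of −L dB): F_i = 10^(NF_i/10), G_i = 10^(G_i,dB/10)
  Stage 1: F_1 = 10^(1.32/10) = 1.355, G_1 = 10^(−1.32/10) = 0.7379
  Stage 2: F_2 = 10^(0.689/10) = 1.172, G_2 = 10^(15.6/10) = 36.31
  Stage 3: F_3 = 10^(2.92/10) = 1.959, G_3 = 10^(−2.92/10) = 0.5105
Friis cascade:
  F = 1.355 + (1.172 − 1)/0.7379 + (1.959 − 1)/26.79 = 1.624
NF = 10 log₁₀(1.624) = 2.11 dB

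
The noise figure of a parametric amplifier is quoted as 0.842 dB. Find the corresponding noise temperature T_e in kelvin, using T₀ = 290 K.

62.0 K

F = 10^(0.842/10) = 1.21395
T_e = (F − 1)·T₀ = (1.21395 − 1) × 290 = 62.0 K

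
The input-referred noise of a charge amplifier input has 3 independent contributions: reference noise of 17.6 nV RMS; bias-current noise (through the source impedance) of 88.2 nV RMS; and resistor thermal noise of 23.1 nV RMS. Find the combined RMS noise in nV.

92.9 nV

Uncorrelated sources add in power (mean-square): V_tot = √(ΣV_i²)
V_tot = √[(1.76×10⁻⁸)² + (8.82×10⁻⁸)² + (2.31×10⁻⁸)²] = 9.29×10⁻⁸ V = 92.9 nV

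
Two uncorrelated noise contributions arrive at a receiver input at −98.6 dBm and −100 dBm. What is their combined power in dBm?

−96.2 dBm

Convert to linear, add, convert back:
P₁ = 1.38×10⁻¹³ W, P₂ = 1.00×10⁻¹³ W
P_tot = 2.38×10⁻¹³ W → 10 log₁₀(P_tot / 10⁻³) = −96.2 dBm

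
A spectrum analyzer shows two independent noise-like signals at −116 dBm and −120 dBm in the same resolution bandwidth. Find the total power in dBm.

−114.5 dBm

Convert to linear, add, convert back:
P₁ = 2.51×10⁻¹⁵ W, P₂ = 1.00×10⁻¹⁵ W
P_tot = 3.51×10⁻¹⁵ W → 10 log₁₀(P_tot / 10⁻³) = −114.5 dBm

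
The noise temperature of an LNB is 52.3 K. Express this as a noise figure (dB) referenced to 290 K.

0.720 dB

F = 1 + T_e/T₀ = 1 + 52.3/290 = 1.18034
NF = 10 log₁₀(1.18034) = 0.720 dB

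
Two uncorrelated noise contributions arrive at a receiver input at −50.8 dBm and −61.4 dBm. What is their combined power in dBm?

−50.4 dBm

Convert to linear, add, convert back:
P₁ = 8.32×10⁻⁹ W, P₂ = 7.24×10⁻¹⁰ W
P_tot = 9.04×10⁻⁹ W → 10 log₁₀(P_tot / 10⁻³) = −50.4 dBm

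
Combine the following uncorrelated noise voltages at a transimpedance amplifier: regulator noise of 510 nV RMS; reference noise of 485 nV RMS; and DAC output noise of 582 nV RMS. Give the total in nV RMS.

913 nV

Uncorrelated sources add in power (mean-square): V_tot = √(ΣV_i²)
V_tot = √[(5.10×10⁻⁷)² + (4.85×10⁻⁷)² + (5.82×10⁻⁷)²] = 9.13×10⁻⁷ V = 913 nV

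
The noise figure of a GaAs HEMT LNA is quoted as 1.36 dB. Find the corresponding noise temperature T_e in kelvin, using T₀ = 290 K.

F = 10^(1.36/10) = 1.36773
T_e = (F − 1)·T₀ = (1.36773 − 1) × 290 = 107 K

107 K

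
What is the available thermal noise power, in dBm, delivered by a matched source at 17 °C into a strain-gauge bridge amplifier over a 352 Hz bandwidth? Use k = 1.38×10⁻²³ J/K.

T = 17 °C + 273.15 = 290.15 K
P_n = kTB = 1.38×10⁻²³ × 290.15 × 3.52×10² = 1.41×10⁻¹⁸ W
In dBm: 10 log₁₀(1.41×10⁻¹⁸ / 10⁻³) = −148.5 dBm

−148.5 dBm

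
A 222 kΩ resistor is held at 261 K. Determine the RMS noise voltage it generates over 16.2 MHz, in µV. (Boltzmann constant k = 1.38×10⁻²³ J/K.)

228 µV

V_n = √(4kTRB)
4kTRB = 4 × 1.38×10⁻²³ × 261 × 2.22×10⁵ × 1.62×10⁷ = 5.18×10⁻⁸ V²
V_n = √(5.18×10⁻⁸) = 2.28×10⁻⁴ V = 228 µV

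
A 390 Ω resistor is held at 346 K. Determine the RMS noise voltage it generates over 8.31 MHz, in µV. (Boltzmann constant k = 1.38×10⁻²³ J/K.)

7.87 µV

V_n = √(4kTRB)
4kTRB = 4 × 1.38×10⁻²³ × 346 × 3.90×10² × 8.31×10⁶ = 6.19×10⁻¹¹ V²
V_n = √(6.19×10⁻¹¹) = 7.87×10⁻⁶ V = 7.87 µV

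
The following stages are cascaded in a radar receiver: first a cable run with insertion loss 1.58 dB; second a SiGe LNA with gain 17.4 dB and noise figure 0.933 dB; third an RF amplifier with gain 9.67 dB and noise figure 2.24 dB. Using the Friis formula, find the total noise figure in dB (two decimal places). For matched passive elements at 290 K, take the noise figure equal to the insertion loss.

2.56 dB

Convert to linear (a loss of L dB is a gain of −L dB): F_i = 10^(NF_i/10), G_i = 10^(G_i,dB/10)
  Stage 1: F_1 = 10^(1.58/10) = 1.439, G_1 = 10^(−1.58/10) = 0.6950
  Stage 2: F_2 = 10^(0.933/10) = 1.240, G_2 = 10^(17.4/10) = 54.95
  Stage 3: F_3 = 10^(2.24/10) = 1.675, G_3 = 10^(9.67/10) = 9.268
Friis cascade:
  F = 1.439 + (1.240 − 1)/0.6950 + (1.675 − 1)/38.19 = 1.801
NF = 10 log₁₀(1.801) = 2.56 dB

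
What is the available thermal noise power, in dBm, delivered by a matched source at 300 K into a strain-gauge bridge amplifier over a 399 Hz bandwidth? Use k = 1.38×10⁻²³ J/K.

−147.8 dBm

P_n = kTB = 1.38×10⁻²³ × 300 × 3.99×10² = 1.65×10⁻¹⁸ W
In dBm: 10 log₁₀(1.65×10⁻¹⁸ / 10⁻³) = −147.8 dBm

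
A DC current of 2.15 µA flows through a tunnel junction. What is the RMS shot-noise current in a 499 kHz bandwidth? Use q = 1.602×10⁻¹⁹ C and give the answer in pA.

I_n = √(2qI·B)
2qI·B = 2 × 1.602×10⁻¹⁹ × 2.15×10⁻⁶ × 4.99×10⁵ = 3.44×10⁻¹⁹ A²
I_n = √(3.44×10⁻¹⁹) = 5.86×10⁻¹⁰ A = 586 pA

586 pA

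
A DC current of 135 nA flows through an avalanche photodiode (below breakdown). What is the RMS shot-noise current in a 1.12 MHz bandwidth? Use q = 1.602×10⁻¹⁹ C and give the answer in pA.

I_n = √(2qI·B)
2qI·B = 2 × 1.602×10⁻¹⁹ × 1.35×10⁻⁷ × 1.12×10⁶ = 4.84×10⁻²⁰ A²
I_n = √(4.84×10⁻²⁰) = 2.20×10⁻¹⁰ A = 220 pA

220 pA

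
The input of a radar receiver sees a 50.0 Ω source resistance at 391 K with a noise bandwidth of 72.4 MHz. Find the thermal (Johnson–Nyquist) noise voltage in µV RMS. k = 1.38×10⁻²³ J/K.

V_n = √(4kTRB)
4kTRB = 4 × 1.38×10⁻²³ × 391 × 5.00×10¹ × 7.24×10⁷ = 7.81×10⁻¹¹ V²
V_n = √(7.81×10⁻¹¹) = 8.84×10⁻⁶ V = 8.84 µV

8.84 µV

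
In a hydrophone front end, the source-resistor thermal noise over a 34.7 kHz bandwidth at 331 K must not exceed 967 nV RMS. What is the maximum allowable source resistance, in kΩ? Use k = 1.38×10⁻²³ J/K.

Johnson–Nyquist: V_n = √(4kTRB) ⇒ R = V_n² / (4kTB)
4kTB = 4 × 1.38×10⁻²³ × 331 × 3.47×10⁴ = 6.34×10⁻¹⁶
R = (9.67×10⁻⁷)² / 6.34×10⁻¹⁶ = 1.47×10³ Ω = 1.47 kΩ

1.47 kΩ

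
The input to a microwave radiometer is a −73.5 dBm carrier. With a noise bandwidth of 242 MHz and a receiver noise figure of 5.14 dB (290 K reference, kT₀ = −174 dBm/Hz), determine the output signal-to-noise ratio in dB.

11.5 dB

Noise floor: N = −174 + 10 log₁₀(B) + NF
10 log₁₀(2.42×10⁸) = 83.84 dB
N = −174 + 83.84 + 5.14 = −85.02 dBm
SNR = P_sig − N = −73.5 − (−85.02) = 11.52 dB → 11.5 dB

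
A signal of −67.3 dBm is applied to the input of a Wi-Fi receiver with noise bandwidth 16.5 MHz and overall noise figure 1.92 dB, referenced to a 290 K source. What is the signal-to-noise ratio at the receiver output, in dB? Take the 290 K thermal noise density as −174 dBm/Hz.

Noise floor: N = −174 + 10 log₁₀(B) + NF
10 log₁₀(1.65×10⁷) = 72.17 dB
N = −174 + 72.17 + 1.92 = −99.91 dBm
SNR = P_sig − N = −67.3 − (−99.91) = 32.61 dB → 32.6 dB

32.6 dB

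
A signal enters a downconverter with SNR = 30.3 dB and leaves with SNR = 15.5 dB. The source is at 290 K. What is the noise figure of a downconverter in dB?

NF (dB) = SNR_in(dB) − SNR_out(dB) when the source is at T₀
NF = 30.3 − 15.5 = 14.8 dB

14.8 dB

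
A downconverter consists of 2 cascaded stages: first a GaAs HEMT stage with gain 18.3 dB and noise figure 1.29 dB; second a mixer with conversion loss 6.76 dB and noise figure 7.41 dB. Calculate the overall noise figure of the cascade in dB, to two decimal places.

Convert to linear (a loss of L dB is a gain of −L dB): F_i = 10^(NF_i/10), G_i = 10^(G_i,dB/10)
  Stage 1: F_1 = 10^(1.29/10) = 1.346, G_1 = 10^(18.3/10) = 67.61
  Stage 2: F_2 = 10^(7.41/10) = 5.508, G_2 = 10^(−6.76/10) = 0.2109
Friis cascade:
  F = 1.346 + (5.508 − 1)/67.61 = 1.413
NF = 10 log₁₀(1.413) = 1.50 dB

1.50 dB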